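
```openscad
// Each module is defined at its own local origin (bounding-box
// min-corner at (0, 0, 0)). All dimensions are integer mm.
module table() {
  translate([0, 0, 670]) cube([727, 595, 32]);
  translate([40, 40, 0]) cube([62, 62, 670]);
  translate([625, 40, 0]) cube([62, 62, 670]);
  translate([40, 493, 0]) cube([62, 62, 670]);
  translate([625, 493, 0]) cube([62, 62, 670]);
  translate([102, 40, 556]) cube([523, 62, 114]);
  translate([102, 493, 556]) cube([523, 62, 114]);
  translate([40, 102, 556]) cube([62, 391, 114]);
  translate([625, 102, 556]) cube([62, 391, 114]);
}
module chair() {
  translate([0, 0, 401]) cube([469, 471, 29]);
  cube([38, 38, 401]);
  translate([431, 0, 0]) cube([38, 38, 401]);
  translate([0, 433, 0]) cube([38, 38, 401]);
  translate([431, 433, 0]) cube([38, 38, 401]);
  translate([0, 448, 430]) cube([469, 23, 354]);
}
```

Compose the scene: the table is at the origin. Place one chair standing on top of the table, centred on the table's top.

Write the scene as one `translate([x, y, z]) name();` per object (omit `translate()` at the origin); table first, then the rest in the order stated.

table();
translate([129, 62, 702]) chair();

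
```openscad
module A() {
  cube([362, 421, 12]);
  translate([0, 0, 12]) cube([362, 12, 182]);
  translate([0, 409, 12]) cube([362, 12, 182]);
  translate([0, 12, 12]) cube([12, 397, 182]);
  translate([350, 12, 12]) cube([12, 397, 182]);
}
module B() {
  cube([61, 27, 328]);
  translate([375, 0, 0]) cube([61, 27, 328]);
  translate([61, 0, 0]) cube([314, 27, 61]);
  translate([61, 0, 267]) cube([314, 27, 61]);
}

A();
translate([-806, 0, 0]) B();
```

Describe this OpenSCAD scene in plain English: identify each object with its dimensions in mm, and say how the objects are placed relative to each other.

A is an open-topped rectangular box: outside dimensions 362×421×194 mm, with a uniform wall and base thickness of 12 mm. The base is a full 362×421 slab on the floor; four walls sit on top of the base. The front and back walls (the −y and +y sides) span the full width; the two side walls fit between them.

B is a rectangular picture frame lying in the x–z plane (depth along y). The opening is 314 mm wide (x) by 206 mm tall (z), surrounded by a border 61 mm wide on all four sides. The frame is 27 mm deep and is made of two full-height vertical stiles with two horizontal rails fitted between them.

The picture frame is on the floor beside the open box on its −x side.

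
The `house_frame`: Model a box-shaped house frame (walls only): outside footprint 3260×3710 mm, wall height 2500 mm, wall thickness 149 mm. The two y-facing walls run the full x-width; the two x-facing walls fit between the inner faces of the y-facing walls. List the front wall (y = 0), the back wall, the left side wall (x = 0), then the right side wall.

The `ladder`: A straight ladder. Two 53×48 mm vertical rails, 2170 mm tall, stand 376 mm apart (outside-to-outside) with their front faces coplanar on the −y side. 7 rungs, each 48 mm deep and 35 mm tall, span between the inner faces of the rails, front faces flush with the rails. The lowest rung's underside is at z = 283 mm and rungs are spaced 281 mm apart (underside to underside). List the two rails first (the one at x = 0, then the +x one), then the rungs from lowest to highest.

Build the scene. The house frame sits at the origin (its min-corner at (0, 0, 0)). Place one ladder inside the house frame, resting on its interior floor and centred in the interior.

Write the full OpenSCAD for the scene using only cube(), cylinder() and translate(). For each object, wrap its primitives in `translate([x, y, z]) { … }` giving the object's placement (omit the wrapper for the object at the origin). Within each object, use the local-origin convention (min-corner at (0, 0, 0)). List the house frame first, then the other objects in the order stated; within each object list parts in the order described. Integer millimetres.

cube([3260, 149, 2500]);
translate([0, 3561, 0]) cube([3260, 149, 2500]);
translate([0, 149, 0]) cube([149, 3412, 2500]);
translate([3111, 149, 0]) cube([149, 3412, 2500]);
translate([1442, 1831, 0]) {
  cube([53, 48, 2170]);
  translate([323, 0, 0]) cube([53, 48, 2170]);
  translate([53, 0, 283]) cube([270, 48, 35]);
  translate([53, 0, 564]) cube([270, 48, 35]);
  translate([53, 0, 845]) cube([270, 48, 35]);
  translate([53, 0, 1126]) cube([270, 48, 35]);
  translate([53, 0, 1407]) cube([270, 48, 35]);
  translate([53, 0, 1688]) cube([270, 48, 35]);
  translate([53, 0, 1969]) cube([270, 48, 35]);
}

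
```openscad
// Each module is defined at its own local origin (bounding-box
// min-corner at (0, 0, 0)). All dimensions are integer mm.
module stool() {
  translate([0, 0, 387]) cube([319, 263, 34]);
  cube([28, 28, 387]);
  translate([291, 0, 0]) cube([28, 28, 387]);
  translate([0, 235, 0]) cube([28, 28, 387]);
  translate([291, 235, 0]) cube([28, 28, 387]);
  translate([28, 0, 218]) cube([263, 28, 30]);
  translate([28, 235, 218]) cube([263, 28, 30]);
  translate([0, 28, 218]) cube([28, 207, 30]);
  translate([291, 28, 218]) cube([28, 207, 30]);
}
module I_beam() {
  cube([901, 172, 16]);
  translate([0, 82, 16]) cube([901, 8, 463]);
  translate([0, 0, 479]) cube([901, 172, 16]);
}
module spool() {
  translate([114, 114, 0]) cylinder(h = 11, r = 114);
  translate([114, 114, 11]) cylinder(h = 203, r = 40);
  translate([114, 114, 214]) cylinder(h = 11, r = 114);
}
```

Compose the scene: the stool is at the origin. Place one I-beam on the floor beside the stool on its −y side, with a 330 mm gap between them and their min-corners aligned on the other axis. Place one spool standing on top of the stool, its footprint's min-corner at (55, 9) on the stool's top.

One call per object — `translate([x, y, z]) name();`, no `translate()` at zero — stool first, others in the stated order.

stool();
translate([0, -502, 0]) I_beam();
translate([55, 9, 421]) spool();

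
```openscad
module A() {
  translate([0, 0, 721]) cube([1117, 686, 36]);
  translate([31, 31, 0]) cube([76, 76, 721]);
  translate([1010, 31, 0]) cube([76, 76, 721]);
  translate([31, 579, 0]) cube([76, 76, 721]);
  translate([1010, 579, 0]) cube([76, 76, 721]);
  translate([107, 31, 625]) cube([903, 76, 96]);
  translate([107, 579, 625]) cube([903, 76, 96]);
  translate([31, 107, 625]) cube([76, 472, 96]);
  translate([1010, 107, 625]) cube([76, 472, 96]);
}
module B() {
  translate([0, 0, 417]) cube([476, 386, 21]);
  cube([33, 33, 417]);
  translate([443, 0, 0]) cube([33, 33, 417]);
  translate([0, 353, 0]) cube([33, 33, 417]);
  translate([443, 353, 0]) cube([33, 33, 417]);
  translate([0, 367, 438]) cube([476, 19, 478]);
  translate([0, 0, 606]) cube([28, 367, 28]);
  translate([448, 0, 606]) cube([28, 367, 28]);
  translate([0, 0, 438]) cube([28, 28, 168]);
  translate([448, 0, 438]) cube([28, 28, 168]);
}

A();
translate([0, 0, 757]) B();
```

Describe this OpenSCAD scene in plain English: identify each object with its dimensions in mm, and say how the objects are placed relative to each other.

A is a table: top 1117 mm (x) × 686 mm (y), 36 mm thick, upper face at z = 757 mm, on four 76×76 mm square legs, each inset 31 mm from the nearest pair of top edges, running from z = 0 to the bottom of the top. Four apron rails, 76 mm thick and 96 mm tall, run between adjacent legs with their top edges flush with the underside of the top and their outer faces flush with the legs' outer faces.

B is a chair. The seat is a 476×386×21 mm slab with its top at z = 438 mm, on four 33×33 mm corner legs (flush with the seat edges, standing on z = 0). A flat backrest 19 mm thick, 478 mm tall, spans the full seat width and rises from the seat top along its +y edge, rear face flush with the rear of the seat. Two armrests of 28×28 mm section run along each side from the seat's front edge to the front of the backrest, top faces 196 mm above the seat top and outer faces flush with the seat's x-edges; a 28×28 mm post under the front of each armrest stands on the seat at the front corner.

The chair is on top of the table.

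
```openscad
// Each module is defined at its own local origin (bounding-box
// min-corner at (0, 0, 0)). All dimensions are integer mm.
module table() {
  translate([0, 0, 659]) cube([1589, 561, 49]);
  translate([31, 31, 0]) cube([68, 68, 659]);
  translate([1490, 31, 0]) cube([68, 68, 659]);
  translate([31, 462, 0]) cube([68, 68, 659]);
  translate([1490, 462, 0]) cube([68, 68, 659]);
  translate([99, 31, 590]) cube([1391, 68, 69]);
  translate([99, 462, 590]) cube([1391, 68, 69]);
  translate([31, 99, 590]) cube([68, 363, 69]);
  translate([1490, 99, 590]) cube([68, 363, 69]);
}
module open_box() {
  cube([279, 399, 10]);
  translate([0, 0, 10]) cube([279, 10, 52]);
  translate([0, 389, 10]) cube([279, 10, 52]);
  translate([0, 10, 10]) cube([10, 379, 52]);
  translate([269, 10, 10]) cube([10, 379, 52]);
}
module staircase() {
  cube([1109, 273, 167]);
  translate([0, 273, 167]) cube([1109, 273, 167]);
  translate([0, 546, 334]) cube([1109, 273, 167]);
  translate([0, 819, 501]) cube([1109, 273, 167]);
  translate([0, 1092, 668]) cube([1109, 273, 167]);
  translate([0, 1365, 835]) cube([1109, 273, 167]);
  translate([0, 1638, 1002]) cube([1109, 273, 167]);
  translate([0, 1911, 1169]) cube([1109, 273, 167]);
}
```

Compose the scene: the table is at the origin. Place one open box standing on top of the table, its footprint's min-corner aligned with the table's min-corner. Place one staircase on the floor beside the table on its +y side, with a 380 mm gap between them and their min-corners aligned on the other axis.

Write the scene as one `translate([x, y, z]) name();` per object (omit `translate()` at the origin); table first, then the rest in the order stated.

table();
translate([0, 0, 708]) open_box();
translate([0, 941, 0]) staircase();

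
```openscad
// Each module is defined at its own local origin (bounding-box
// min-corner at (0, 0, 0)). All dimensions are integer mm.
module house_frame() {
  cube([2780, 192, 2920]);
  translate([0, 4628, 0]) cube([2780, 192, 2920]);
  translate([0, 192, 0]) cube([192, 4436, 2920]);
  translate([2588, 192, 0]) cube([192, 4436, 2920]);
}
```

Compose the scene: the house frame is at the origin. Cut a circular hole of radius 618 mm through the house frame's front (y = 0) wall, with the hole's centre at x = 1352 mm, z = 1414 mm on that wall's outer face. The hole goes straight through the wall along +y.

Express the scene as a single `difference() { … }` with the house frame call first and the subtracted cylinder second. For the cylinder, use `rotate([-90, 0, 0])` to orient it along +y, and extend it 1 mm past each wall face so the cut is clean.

difference() {
  house_frame();
  translate([1352, -1, 1414]) rotate([-90, 0, 0]) cylinder(h = 194, r = 618);
}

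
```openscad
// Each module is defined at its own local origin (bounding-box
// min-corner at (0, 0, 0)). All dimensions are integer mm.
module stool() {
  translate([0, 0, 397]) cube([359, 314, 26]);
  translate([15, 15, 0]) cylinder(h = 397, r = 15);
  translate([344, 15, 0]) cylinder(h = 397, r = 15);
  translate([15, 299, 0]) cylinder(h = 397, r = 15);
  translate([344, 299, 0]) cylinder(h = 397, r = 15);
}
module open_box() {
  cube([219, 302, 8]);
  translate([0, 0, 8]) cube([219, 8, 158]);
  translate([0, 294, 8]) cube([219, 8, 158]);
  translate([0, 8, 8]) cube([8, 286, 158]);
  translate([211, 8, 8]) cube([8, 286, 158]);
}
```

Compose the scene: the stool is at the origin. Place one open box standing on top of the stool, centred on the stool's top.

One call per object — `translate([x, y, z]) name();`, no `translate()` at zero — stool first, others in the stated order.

stool();
translate([70, 6, 423]) open_box();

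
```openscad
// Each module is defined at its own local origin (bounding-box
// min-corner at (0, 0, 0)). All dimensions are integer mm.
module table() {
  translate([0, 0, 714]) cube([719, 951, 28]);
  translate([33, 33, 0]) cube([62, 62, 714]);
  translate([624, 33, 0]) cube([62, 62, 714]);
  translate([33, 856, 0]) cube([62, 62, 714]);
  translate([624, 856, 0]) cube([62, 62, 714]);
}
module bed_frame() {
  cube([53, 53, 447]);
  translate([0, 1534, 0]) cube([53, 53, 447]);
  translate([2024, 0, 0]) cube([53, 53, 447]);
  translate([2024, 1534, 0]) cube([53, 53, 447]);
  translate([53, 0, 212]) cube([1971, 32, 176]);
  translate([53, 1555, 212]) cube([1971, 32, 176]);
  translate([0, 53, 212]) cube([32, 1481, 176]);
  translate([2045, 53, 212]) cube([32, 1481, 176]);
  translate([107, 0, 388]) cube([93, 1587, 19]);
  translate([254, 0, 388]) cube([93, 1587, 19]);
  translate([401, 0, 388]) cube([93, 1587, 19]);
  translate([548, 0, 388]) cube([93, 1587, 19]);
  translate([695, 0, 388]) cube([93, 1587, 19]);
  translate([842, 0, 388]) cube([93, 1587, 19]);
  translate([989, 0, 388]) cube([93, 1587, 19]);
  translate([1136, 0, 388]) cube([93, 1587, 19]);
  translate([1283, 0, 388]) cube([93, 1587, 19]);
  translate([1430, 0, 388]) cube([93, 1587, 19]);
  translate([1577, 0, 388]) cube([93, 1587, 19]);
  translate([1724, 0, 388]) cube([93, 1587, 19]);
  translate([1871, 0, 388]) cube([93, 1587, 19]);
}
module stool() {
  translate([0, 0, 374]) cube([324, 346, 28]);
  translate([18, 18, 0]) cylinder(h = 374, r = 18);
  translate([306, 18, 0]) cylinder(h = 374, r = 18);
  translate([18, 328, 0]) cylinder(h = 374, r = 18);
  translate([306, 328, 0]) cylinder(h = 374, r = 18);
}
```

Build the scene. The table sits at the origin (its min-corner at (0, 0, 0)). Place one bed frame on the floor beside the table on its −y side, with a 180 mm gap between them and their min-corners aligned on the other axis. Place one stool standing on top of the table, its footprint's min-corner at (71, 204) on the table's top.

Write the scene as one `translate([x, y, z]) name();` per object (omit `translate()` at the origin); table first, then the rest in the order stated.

table();
translate([0, -1767, 0]) bed_frame();
translate([71, 204, 742]) stool();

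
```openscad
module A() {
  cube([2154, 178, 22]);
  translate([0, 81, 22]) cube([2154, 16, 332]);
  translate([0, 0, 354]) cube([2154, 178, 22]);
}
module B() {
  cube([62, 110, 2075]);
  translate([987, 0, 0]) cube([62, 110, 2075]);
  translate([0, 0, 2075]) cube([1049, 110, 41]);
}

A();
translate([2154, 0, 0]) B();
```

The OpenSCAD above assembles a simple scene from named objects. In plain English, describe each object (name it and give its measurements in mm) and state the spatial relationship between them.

A is an I-beam lying along x, 2154 mm long. Overall section height 376 mm. Two flanges 178 mm wide (y) and 22 mm thick, one on the floor and one at the top; a web 16 mm thick runs between them, centred on the flange width.

B is a door frame. The clear opening is 925 mm wide and 2075 mm high. Two 62 mm wide jambs, 110 mm deep, stand either side of the opening from the floor to the top of the opening. A 41 mm thick head sits across the top of both jambs, spanning the full outside width of the frame.

The door frame is against the I-beam's +x side, with their −y faces flush.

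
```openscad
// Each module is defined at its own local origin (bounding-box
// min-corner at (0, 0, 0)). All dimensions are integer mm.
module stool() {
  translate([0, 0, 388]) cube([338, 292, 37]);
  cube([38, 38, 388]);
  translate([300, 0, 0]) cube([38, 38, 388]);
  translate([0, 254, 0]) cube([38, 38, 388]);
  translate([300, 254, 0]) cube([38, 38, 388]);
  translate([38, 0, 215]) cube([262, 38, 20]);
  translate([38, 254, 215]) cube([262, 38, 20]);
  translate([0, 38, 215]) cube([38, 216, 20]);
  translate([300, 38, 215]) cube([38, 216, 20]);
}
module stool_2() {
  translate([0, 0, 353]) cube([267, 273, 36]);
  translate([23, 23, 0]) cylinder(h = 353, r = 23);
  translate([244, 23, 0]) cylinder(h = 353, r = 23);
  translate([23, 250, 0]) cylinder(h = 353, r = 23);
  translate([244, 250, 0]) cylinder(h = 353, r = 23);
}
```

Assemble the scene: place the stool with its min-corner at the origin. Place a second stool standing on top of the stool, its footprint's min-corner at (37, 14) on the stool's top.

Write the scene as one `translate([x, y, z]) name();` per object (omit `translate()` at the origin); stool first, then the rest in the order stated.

stool();
translate([37, 14, 425]) stool_2();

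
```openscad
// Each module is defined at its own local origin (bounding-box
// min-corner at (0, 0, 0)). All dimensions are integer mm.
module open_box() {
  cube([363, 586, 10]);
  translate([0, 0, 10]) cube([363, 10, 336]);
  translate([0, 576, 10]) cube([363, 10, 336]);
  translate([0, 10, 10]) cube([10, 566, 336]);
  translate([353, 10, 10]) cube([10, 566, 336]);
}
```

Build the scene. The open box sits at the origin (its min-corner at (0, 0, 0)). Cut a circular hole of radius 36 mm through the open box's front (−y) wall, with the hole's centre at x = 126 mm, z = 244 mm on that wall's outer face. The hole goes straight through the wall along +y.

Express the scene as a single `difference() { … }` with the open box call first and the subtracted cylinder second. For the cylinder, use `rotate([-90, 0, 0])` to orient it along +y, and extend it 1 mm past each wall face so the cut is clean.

difference() {
  open_box();
  translate([126, -1, 244]) rotate([-90, 0, 0]) cylinder(h = 12, r = 36);
}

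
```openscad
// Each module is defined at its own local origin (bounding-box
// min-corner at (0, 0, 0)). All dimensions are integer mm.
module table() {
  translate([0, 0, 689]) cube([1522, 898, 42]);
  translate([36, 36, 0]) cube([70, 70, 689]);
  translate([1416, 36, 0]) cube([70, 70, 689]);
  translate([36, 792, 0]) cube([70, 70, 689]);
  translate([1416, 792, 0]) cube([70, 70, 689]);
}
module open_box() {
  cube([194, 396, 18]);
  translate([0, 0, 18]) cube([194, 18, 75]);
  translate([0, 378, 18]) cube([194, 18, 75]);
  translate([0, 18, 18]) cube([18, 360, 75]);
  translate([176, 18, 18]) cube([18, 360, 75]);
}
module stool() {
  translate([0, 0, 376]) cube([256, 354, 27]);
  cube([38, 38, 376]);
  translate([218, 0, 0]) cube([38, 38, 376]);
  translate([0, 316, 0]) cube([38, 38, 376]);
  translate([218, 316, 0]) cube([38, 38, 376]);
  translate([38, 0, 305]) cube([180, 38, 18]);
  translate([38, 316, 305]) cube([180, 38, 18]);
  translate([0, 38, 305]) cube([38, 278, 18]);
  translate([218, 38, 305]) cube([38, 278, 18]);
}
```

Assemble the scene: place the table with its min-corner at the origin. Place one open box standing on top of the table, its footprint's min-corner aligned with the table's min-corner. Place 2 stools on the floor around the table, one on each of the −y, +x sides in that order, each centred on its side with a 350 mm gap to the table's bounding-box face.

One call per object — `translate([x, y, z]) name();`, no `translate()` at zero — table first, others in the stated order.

table();
translate([0, 0, 731]) open_box();
translate([633, -704, 0]) stool();
translate([1872, 272, 0]) stool();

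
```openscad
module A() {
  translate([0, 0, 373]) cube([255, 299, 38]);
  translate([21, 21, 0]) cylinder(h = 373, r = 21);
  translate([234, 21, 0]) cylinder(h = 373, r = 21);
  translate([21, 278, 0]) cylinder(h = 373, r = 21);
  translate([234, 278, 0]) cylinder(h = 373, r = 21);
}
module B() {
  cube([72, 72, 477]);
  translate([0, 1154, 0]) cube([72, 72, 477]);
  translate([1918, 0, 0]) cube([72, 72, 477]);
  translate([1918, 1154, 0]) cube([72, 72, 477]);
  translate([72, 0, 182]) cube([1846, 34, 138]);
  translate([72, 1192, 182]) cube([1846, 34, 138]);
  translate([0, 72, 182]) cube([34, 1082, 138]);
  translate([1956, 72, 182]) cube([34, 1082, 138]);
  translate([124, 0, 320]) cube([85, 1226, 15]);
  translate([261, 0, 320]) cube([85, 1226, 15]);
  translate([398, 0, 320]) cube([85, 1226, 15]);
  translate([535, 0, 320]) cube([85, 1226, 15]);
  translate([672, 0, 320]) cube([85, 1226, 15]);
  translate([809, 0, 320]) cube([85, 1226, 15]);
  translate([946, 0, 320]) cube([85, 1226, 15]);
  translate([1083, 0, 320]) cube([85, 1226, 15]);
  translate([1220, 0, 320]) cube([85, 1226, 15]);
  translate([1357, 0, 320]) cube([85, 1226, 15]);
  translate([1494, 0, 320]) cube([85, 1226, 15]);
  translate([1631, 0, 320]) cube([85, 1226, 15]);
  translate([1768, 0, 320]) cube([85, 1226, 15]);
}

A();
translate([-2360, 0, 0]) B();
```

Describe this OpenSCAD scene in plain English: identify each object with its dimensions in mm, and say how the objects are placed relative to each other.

A is a four-legged stool. The seat is a 255×299×38 mm slab whose top surface is at z = 411 mm; four round legs, each 42 mm in diameter, run from the floor (z = 0) to the underside of the seat, each leg's axis is inset half a diameter from the nearest pair of seat edges (so the leg's bounding box is flush with the corner).

B is a bed frame 1990 mm long (x) by 1226 mm wide (y). Four 72×72 mm corner posts, 477 mm tall, at the corners of the footprint. Four rails of 34 mm thickness and 138 mm height run between adjacent posts with their undersides at z = 182 mm, their outer faces flush with the outside of the frame (the two x-running rails run between the posts' inner faces; the two y-running rails run between the posts' inner faces). 13 slats, each 85 mm wide (x) and 15 mm thick, lie across the top of the two x-running rails, running the full 1226 mm width of the frame in y; the slats are evenly spaced along x between the inner faces of the end posts with equal gaps (rounded down to the nearest mm) at the −x end and between each pair — any rounding remainder accumulates at the +x end.

The bed frame is on the floor beside the stool on its −x side.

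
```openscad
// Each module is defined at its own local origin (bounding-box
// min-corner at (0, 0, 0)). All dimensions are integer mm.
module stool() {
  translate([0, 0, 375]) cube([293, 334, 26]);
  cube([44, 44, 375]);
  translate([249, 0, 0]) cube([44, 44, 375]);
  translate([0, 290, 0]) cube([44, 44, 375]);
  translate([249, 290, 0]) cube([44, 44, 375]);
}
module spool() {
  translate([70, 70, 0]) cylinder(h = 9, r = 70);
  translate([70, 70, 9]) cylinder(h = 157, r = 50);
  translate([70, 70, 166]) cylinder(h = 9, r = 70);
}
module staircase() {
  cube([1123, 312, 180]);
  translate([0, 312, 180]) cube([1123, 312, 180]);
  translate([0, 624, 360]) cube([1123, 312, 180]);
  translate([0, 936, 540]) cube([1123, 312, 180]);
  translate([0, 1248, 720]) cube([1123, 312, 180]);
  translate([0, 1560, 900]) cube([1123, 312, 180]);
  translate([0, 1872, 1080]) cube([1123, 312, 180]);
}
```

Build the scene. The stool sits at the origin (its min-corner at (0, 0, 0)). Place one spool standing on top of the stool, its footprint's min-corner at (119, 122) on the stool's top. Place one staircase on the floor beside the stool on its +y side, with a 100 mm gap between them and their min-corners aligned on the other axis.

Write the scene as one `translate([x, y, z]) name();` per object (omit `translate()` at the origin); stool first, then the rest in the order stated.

stool();
translate([119, 122, 401]) spool();
translate([0, 434, 0]) staircase();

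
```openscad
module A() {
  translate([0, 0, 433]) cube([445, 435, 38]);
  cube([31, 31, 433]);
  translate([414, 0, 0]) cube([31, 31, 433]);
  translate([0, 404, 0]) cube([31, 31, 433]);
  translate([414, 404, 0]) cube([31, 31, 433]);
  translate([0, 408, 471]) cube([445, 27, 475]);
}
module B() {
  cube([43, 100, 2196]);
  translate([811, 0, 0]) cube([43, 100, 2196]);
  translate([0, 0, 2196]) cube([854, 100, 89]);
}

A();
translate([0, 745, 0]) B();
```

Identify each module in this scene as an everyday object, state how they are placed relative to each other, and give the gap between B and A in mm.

A is a chair. B is a door frame. The door frame is on the floor beside the chair on its +y side. The gap between the door frame and the chair is 310 mm.

The door frame's nearest face is 310 mm from the chair's +y face.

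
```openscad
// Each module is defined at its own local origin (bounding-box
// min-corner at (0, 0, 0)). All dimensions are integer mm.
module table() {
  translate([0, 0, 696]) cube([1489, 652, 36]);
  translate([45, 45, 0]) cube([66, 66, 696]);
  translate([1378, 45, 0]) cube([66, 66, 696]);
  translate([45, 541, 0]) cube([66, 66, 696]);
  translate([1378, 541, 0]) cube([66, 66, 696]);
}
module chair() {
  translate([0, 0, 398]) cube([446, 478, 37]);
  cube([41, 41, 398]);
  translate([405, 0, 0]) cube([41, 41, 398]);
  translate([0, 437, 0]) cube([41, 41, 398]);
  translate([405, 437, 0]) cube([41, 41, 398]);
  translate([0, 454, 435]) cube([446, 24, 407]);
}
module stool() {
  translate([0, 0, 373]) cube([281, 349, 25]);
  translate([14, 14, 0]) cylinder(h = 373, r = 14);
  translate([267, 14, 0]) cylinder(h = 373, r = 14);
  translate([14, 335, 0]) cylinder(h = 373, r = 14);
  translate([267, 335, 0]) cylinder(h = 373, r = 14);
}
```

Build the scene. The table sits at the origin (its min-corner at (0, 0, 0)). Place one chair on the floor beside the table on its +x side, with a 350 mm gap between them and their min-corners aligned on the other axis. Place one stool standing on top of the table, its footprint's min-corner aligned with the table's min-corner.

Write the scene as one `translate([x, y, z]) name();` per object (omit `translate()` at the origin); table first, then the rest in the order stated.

table();
translate([1839, 0, 0]) chair();
translate([0, 0, 732]) stool();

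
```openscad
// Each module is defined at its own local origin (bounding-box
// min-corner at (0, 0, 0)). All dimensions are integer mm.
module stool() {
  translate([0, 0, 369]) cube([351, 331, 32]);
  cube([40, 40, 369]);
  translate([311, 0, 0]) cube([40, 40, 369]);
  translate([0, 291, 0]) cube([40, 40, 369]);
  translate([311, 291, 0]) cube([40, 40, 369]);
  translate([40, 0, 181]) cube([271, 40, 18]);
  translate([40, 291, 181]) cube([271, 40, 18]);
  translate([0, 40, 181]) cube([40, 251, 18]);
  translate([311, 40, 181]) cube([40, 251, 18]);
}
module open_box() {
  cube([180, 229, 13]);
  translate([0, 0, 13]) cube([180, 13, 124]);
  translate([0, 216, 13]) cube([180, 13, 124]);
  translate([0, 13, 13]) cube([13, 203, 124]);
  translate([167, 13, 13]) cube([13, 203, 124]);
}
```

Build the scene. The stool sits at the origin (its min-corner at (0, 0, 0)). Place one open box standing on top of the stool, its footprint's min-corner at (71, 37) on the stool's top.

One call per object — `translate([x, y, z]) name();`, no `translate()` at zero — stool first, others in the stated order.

stool();
translate([71, 37, 401]) open_box();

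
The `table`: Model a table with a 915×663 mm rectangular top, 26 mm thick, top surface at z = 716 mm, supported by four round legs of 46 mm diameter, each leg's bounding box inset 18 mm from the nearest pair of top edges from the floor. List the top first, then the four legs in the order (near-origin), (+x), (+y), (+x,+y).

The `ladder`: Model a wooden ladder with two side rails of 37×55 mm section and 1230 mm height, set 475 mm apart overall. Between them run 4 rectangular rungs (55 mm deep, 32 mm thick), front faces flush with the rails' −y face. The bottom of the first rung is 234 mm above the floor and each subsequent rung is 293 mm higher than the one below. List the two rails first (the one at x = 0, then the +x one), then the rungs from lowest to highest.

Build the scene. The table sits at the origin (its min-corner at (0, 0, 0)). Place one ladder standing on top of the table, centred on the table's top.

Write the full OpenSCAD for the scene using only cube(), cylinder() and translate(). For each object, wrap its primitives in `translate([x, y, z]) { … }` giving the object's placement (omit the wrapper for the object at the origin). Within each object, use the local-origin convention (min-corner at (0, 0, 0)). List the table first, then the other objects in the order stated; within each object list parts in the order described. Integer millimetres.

translate([0, 0, 690]) cube([915, 663, 26]);
translate([41, 41, 0]) cylinder(h = 690, r = 23);
translate([874, 41, 0]) cylinder(h = 690, r = 23);
translate([41, 622, 0]) cylinder(h = 690, r = 23);
translate([874, 622, 0]) cylinder(h = 690, r = 23);
translate([220, 304, 716]) {
  cube([37, 55, 1230]);
  translate([438, 0, 0]) cube([37, 55, 1230]);
  translate([37, 0, 234]) cube([401, 55, 32]);
  translate([37, 0, 527]) cube([401, 55, 32]);
  translate([37, 0, 820]) cube([401, 55, 32]);
  translate([37, 0, 1113]) cube([401, 55, 32]);
}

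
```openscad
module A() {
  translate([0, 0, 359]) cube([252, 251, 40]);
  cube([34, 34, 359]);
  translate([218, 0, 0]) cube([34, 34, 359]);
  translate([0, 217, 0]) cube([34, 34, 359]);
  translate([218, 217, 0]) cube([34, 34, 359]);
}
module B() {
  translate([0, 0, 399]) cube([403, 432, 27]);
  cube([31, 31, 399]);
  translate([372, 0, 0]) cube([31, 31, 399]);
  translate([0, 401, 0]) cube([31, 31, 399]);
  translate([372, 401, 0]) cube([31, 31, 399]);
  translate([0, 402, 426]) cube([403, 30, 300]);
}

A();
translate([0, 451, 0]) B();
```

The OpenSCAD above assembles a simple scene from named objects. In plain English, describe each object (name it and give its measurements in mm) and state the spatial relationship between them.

A is a four-legged stool. The seat is a 252×251×40 mm slab whose top surface is at z = 399 mm; four square legs, each 34×34 mm in cross-section, run from the floor (z = 0) to the underside of the seat, each flush with a corner of the seat.

B is a chair: 403×432 mm seat, 27 mm thick, top at z = 426 mm, on four 31 mm square corner legs flush with the seat edges. A 30 mm thick backrest slab spans the full seat width, extending 300 mm above the seat top, its back face flush with the seat's +y edge.

The chair is on the floor beside the stool on its +y side.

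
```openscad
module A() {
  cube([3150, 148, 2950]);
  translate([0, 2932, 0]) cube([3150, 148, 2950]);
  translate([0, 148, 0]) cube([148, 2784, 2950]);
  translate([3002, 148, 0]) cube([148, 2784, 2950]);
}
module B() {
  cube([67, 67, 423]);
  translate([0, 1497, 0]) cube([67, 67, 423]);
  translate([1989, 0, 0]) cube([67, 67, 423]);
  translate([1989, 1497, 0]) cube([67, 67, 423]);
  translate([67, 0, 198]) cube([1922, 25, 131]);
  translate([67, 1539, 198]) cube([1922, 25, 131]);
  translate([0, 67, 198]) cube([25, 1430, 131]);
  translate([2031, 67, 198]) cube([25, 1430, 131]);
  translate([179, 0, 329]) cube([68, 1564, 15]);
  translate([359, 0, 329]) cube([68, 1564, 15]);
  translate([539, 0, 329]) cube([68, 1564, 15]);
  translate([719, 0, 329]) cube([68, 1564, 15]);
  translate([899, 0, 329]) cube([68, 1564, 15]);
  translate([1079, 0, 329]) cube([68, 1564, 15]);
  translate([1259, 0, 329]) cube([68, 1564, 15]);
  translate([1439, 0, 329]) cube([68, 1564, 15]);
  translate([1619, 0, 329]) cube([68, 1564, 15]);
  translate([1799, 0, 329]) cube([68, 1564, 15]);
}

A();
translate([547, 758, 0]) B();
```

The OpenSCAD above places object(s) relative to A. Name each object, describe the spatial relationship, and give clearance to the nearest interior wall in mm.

Clearances: x = 399, y = 610; minimum 399 mm.

A is a house frame. B is a bed frame. The bed frame sits inside the house frame, centred. The clearance to the nearest interior wall is 399 mm.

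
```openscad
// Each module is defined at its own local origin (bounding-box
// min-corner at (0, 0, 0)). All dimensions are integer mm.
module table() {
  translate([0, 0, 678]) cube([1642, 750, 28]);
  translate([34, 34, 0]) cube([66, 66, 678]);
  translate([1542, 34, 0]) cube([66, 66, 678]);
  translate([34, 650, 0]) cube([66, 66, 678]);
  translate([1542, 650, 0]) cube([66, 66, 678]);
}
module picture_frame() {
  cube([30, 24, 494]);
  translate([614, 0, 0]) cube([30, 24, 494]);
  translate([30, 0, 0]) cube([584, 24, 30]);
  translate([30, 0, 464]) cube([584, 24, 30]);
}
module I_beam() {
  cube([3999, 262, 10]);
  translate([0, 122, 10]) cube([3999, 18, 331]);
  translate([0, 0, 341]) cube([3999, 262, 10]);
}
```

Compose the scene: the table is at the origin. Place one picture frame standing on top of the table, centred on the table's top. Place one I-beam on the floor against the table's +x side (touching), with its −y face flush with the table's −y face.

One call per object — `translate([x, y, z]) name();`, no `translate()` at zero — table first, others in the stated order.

table();
translate([499, 363, 706]) picture_frame();
translate([1642, 0, 0]) I_beam();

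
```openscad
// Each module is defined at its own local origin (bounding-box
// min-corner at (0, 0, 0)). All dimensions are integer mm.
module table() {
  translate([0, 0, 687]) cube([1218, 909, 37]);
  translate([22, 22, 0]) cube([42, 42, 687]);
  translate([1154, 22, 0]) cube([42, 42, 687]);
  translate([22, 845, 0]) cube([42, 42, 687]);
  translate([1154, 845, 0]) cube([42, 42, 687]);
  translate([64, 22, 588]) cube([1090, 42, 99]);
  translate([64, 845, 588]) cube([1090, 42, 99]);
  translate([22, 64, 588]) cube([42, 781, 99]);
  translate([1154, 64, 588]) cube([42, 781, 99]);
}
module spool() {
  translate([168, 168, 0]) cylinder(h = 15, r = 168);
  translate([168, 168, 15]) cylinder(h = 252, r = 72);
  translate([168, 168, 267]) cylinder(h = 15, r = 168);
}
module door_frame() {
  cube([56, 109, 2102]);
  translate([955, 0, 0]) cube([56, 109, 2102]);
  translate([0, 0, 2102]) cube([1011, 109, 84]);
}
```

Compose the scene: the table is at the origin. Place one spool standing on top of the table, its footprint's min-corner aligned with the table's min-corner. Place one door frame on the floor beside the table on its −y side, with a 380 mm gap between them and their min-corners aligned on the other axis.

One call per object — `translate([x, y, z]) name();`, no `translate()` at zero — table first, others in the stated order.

table();
translate([0, 0, 724]) spool();
translate([0, -489, 0]) door_frame();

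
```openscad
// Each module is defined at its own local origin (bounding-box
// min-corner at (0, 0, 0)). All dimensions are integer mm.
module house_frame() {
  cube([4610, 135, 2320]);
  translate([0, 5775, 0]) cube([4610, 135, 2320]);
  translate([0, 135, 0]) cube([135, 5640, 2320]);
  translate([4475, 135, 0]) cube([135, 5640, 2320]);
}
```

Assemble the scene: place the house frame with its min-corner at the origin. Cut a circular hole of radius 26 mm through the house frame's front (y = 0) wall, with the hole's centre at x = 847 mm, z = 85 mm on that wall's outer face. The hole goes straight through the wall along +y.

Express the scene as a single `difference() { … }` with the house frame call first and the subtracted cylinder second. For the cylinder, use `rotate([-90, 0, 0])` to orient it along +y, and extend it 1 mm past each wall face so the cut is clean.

difference() {
  house_frame();
  translate([847, -1, 85]) rotate([-90, 0, 0]) cylinder(h = 137, r = 26);
}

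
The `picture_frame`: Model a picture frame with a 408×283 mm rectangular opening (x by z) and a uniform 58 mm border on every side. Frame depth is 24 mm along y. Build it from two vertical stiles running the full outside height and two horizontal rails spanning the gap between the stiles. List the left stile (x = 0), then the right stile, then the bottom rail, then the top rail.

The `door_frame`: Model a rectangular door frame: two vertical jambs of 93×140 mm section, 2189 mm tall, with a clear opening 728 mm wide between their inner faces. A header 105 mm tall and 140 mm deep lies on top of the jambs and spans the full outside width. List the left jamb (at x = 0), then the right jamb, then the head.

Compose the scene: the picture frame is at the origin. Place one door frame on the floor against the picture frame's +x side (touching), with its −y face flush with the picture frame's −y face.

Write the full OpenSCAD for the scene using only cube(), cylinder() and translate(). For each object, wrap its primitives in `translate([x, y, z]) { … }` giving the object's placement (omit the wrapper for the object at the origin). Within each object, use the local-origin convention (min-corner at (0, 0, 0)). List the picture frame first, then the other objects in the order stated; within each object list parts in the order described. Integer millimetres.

cube([58, 24, 399]);
translate([466, 0, 0]) cube([58, 24, 399]);
translate([58, 0, 0]) cube([408, 24, 58]);
translate([58, 0, 341]) cube([408, 24, 58]);
translate([524, 0, 0]) {
  cube([93, 140, 2189]);
  translate([821, 0, 0]) cube([93, 140, 2189]);
  translate([0, 0, 2189]) cube([914, 140, 105]);
}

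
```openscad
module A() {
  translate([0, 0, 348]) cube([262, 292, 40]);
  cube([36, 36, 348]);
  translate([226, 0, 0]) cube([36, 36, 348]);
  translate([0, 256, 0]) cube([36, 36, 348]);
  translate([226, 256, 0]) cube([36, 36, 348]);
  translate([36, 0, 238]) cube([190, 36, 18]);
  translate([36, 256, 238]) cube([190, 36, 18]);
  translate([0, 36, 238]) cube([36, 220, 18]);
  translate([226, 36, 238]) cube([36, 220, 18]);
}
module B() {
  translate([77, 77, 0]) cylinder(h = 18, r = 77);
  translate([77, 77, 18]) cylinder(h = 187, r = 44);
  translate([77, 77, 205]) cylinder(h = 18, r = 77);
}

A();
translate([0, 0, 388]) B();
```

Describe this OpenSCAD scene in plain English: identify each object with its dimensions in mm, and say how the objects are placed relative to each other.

A is a four-legged stool. The seat is a 262×292×40 mm slab whose top surface is at z = 388 mm; four square legs, each 36×36 mm in cross-section, run from the floor (z = 0) to the underside of the seat, each flush with a corner of the seat. Four stretchers, 36 mm wide and 18 mm tall, connect adjacent legs with their undersides at z = 238 mm, each running between the inner faces of the legs it joins and aligned with the legs' outer faces on the other axis.

B is a spool: two coaxial disc flanges of radius 77 mm and thickness 18 mm, joined by a core cylinder of radius 44 mm and height 187 mm. The lower flange rests on z = 0 and the three cylinders share a vertical axis.

The spool is on top of the stool.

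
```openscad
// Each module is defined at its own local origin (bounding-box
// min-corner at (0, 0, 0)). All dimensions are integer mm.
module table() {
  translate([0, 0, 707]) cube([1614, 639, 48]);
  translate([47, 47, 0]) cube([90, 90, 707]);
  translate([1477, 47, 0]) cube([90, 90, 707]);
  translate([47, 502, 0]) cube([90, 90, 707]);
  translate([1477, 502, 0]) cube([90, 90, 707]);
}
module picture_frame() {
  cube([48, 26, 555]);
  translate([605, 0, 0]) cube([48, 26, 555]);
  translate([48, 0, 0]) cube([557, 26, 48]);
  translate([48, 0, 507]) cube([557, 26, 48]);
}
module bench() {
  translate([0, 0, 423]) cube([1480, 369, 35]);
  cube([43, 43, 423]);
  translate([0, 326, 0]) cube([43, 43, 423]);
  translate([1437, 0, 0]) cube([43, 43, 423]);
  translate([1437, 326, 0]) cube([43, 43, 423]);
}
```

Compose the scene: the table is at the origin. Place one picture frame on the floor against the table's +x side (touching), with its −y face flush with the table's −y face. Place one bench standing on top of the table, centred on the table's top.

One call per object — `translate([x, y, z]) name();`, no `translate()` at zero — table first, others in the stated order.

table();
translate([1614, 0, 0]) picture_frame();
translate([67, 135, 755]) bench();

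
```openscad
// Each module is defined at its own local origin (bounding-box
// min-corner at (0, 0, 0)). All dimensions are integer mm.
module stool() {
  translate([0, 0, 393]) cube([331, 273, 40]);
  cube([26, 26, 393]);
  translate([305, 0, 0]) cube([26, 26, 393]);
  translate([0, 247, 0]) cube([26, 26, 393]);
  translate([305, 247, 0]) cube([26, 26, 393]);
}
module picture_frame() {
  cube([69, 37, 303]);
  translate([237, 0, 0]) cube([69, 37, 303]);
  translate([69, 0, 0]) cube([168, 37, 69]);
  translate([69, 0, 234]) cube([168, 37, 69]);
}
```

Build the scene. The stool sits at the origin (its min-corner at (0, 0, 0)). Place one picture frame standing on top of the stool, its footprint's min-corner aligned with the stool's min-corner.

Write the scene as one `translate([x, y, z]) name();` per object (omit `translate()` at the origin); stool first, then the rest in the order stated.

stool();
translate([0, 0, 433]) picture_frame();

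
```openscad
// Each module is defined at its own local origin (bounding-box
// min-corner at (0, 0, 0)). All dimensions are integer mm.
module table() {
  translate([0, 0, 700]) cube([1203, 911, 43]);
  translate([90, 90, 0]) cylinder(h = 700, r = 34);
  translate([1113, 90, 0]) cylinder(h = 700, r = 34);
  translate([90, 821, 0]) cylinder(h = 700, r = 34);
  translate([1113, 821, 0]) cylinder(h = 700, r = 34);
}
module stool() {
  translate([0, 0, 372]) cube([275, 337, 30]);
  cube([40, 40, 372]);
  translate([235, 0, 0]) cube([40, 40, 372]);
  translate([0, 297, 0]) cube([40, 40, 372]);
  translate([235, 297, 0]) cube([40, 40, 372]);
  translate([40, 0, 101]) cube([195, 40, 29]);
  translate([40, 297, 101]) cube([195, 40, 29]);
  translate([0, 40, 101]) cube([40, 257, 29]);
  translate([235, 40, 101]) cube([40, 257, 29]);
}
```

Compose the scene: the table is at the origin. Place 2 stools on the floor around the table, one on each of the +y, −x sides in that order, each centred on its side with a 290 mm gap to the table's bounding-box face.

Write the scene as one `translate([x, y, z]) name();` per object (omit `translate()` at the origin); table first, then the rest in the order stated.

table();
translate([464, 1201, 0]) stool();
translate([-565, 287, 0]) stool();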